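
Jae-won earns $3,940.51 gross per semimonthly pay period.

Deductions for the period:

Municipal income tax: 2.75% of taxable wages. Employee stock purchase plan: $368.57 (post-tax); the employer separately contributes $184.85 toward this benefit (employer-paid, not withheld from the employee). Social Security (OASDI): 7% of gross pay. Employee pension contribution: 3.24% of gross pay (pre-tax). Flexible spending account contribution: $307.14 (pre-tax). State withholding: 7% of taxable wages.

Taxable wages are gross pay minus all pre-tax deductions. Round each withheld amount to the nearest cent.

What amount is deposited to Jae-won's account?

Flexible spending account contribution: $307.14
Employee pension contribution: $3,940.51 × 0.0324 = $127.67
Pre-tax total = $307.14 + $127.67 = $434.81
Taxable wages = $3,940.51 − $434.81 = $3,505.70
Municipal income tax: $3,505.70 × 0.0275 = $96.41
State withholding: $3,505.70 × 0.07 = $245.40
Social Security (OASDI): $3,940.51 × 0.07 = $275.84
Employee stock purchase plan: $368.57
(Employer's $184.85 toward employee stock purchase plan is not withheld from the employee.)
Total deductions = $307.14 + $127.67 + $96.41 + $245.40 + $275.84 + $368.57 = $1,421.03
Net pay = $3,940.51 − $1,421.03 = $2,519.48

$2,519.48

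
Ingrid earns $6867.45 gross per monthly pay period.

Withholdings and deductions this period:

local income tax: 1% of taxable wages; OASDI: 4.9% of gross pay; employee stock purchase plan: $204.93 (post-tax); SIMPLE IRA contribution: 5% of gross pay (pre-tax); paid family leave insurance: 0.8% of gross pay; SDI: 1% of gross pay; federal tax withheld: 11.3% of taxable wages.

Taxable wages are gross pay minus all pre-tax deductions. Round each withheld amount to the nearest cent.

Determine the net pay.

$5056.57

SIMPLE IRA contribution: $6867.45 × 0.05 = $343.37
Taxable wages = $6867.45 − $343.37 = $6524.08
Federal tax withheld: $6524.08 × 0.113 = $737.22
Local income tax: $6524.08 × 0.01 = $65.24
OASDI: $6867.45 × 0.049 = $336.51
Paid family leave insurance: $6867.45 × 0.008 = $54.94
SDI: $6867.45 × 0.01 = $68.67
Employee stock purchase plan: $204.93
Total deductions = $343.37 + $737.22 + $65.24 + $336.51 + $54.94 + $68.67 + $204.93 = $1810.88
Net pay = $6867.45 − $1810.88 = $5056.57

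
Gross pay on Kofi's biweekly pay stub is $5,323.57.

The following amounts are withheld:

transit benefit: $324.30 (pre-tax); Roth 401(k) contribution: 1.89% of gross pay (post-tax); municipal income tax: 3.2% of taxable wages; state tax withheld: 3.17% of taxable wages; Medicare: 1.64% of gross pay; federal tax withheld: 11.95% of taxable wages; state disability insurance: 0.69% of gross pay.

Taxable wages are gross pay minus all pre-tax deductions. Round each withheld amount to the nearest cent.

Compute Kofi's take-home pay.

$3,858.74

Transit benefit: $324.30
Taxable wages = $5,323.57 − $324.30 = $4,999.27
Municipal income tax: $4,999.27 × 0.032 = $159.98
Federal tax withheld: $4,999.27 × 0.1195 = $597.41
State tax withheld: $4,999.27 × 0.0317 = $158.48
State disability insurance: $5,323.57 × 0.0069 = $36.73
Medicare: $5,323.57 × 0.0164 = $87.31
Roth 401(k) contribution: $5,323.57 × 0.0189 = $100.62
Total deductions = $324.30 + $159.98 + $597.41 + $158.48 + $36.73 + $87.31 + $100.62 = $1,464.83
Net pay = $5,323.57 − $1,464.83 = $3,858.74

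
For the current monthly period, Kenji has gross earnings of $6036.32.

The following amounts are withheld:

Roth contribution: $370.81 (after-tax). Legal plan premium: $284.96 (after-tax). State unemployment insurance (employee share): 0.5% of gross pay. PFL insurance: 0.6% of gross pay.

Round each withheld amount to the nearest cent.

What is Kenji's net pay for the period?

$5314.15

PFL insurance: $6036.32 × 0.006 = $36.22
State unemployment insurance (employee share): $6036.32 × 0.005 = $30.18
Roth contribution: $370.81
Legal plan premium: $284.96
Total deductions = $36.22 + $30.18 + $370.81 + $284.96 = $722.17
Net pay = $6036.32 − $722.17 = $5314.15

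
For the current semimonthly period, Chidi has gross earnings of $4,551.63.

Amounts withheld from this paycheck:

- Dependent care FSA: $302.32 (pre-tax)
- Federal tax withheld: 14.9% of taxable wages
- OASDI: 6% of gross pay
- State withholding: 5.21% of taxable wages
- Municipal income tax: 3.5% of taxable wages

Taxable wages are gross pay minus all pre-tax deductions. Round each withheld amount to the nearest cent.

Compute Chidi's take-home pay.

$2,972.94

Dependent care FSA: $302.32
Taxable wages = $4,551.63 − $302.32 = $4,249.31
Federal tax withheld: $4,249.31 × 0.149 = $633.15
Municipal income tax: $4,249.31 × 0.035 = $148.73
State withholding: $4,249.31 × 0.0521 = $221.39
OASDI: $4,551.63 × 0.06 = $273.10
Total deductions = $302.32 + $633.15 + $148.73 + $221.39 + $273.10 = $1,578.69
Net pay = $4,551.63 − $1,578.69 = $2,972.94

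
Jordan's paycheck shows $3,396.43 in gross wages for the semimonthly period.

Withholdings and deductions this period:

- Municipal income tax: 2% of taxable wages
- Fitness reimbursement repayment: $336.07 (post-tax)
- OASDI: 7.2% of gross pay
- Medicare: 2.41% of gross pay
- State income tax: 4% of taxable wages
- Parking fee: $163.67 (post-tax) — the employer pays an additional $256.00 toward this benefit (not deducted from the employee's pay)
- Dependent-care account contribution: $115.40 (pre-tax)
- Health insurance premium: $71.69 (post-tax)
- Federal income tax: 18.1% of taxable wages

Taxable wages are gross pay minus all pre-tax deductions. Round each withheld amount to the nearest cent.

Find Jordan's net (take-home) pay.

$1,592.48

Dependent-care account contribution: $115.40
Taxable wages = $3,396.43 − $115.40 = $3,281.03
Municipal income tax: $3,281.03 × 0.02 = $65.62
Federal income tax: $3,281.03 × 0.181 = $593.87
State income tax: $3,281.03 × 0.04 = $131.24
OASDI: $3,396.43 × 0.072 = $244.54
Medicare: $3,396.43 × 0.0241 = $81.85
Parking fee: $163.67
Health insurance premium: $71.69
Fitness reimbursement repayment: $336.07
(Employer's $256.00 toward parking fee is not withheld from the employee.)
Total deductions = $115.40 + $65.62 + $593.87 + $131.24 + $244.54 + $81.85 + $163.67 + $71.69 + $336.07 = $1,803.95
Net pay = $3,396.43 − $1,803.95 = $1,592.48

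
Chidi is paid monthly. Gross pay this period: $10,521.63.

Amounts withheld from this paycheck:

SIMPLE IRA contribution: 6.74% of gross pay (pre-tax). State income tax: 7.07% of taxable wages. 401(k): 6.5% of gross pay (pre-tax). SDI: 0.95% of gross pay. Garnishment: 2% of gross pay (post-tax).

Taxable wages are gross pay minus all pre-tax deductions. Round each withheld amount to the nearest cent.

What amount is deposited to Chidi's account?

$8,172.78

SIMPLE IRA contribution: $10,521.63 × 0.0674 = $709.16
401(k): $10,521.63 × 0.065 = $683.91
Pre-tax total = $709.16 + $683.91 = $1,393.07
Taxable wages = $10,521.63 − $1,393.07 = $9,128.56
State income tax: $9,128.56 × 0.0707 = $645.39
SDI: $10,521.63 × 0.0095 = $99.96
Garnishment: $10,521.63 × 0.02 = $210.43
Total deductions = $709.16 + $683.91 + $645.39 + $99.96 + $210.43 = $2,348.85
Net pay = $10,521.63 − $2,348.85 = $8,172.78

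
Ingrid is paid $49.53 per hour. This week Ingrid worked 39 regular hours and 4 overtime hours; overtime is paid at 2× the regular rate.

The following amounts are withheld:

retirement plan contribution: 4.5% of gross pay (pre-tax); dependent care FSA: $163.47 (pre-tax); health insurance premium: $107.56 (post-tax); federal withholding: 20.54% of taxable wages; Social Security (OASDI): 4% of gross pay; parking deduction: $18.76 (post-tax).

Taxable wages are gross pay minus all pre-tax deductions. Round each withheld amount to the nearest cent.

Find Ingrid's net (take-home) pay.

Regular pay: 39 × $49.53 = $1,931.67
Overtime pay: 4 × $49.53 × 2 = $396.24
Gross pay = $1,931.67 + $396.24 = $2,327.91
Dependent care FSA: $163.47
Retirement plan contribution: $2,327.91 × 0.045 = $104.76
Pre-tax total = $163.47 + $104.76 = $268.23
Taxable wages = $2,327.91 − $268.23 = $2,059.68
Federal withholding: $2,059.68 × 0.2054 = $423.06
Social Security (OASDI): $2,327.91 × 0.04 = $93.12
Parking deduction: $18.76
Health insurance premium: $107.56
Total deductions = $163.47 + $104.76 + $423.06 + $93.12 + $18.76 + $107.56 = $910.73
Net pay = $2,327.91 − $910.73 = $1,417.18

$1,417.18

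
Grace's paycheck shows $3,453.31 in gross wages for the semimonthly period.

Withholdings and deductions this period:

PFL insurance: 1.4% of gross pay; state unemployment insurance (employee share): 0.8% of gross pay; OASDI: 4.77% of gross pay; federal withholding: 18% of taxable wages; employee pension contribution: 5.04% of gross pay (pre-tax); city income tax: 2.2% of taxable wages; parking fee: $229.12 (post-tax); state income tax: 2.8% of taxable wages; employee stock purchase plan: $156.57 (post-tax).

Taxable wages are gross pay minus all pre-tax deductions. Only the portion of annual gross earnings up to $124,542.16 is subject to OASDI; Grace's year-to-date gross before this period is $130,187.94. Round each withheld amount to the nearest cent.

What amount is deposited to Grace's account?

Employee pension contribution: $3,453.31 × 0.0504 = $174.05
Taxable wages = $3,453.31 − $174.05 = $3,279.26
Federal withholding: $3,279.26 × 0.18 = $590.27
State income tax: $3,279.26 × 0.028 = $91.82
City income tax: $3,279.26 × 0.022 = $72.14
State unemployment insurance (employee share): $3,453.31 × 0.008 = $27.63
OASDI: annual cap $124,542.16 already reached (YTD $130,187.94), so $0.00
PFL insurance: $3,453.31 × 0.014 = $48.35
Parking fee: $229.12
Employee stock purchase plan: $156.57
Total deductions = $174.05 + $590.27 + $91.82 + $72.14 + $27.63 + $0.00 + $48.35 + $229.12 + $156.57 = $1,389.95
Net pay = $3,453.31 − $1,389.95 = $2,063.36

$2,063.36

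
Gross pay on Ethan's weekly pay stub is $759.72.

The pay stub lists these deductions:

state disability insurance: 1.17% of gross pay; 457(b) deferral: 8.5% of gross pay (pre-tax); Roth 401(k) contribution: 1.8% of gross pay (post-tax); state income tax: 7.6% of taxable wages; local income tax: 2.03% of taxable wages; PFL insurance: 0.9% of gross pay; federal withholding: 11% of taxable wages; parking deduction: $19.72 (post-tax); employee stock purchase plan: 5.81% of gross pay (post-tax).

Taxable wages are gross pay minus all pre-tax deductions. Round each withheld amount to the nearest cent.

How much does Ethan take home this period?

457(b) deferral: $759.72 × 0.085 = $64.58
Taxable wages = $759.72 − $64.58 = $695.14
Local income tax: $695.14 × 0.0203 = $14.11
Federal withholding: $695.14 × 0.11 = $76.47
State income tax: $695.14 × 0.076 = $52.83
PFL insurance: $759.72 × 0.009 = $6.84
State disability insurance: $759.72 × 0.0117 = $8.89
Roth 401(k) contribution: $759.72 × 0.018 = $13.67
Parking deduction: $19.72
Employee stock purchase plan: $759.72 × 0.0581 = $44.14
Total deductions = $64.58 + $14.11 + $76.47 + $52.83 + $6.84 + $8.89 + $13.67 + $19.72 + $44.14 = $301.25
Net pay = $759.72 − $301.25 = $458.47

$458.47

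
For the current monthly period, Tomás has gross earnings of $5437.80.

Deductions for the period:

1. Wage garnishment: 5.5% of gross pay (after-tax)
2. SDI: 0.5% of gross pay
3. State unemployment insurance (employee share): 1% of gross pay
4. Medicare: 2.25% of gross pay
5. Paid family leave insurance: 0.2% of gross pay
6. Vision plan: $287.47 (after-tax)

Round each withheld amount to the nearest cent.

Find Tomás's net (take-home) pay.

$4636.45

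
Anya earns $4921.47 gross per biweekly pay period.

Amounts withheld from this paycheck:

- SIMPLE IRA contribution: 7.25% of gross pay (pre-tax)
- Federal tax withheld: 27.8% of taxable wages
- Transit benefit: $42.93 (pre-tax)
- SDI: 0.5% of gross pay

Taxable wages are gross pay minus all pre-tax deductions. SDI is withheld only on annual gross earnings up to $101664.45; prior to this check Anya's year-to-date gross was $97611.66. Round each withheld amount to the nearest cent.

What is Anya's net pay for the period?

$3244.43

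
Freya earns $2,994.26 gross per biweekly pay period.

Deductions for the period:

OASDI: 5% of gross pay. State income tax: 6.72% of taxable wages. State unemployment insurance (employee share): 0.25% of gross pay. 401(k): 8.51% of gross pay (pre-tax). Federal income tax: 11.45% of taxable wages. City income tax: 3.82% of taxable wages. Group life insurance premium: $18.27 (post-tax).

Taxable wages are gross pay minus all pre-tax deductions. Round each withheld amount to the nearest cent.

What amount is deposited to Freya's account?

$1,961.57

401(k): $2,994.26 × 0.0851 = $254.81
Taxable wages = $2,994.26 − $254.81 = $2,739.45
Federal income tax: $2,739.45 × 0.1145 = $313.67
City income tax: $2,739.45 × 0.0382 = $104.65
State income tax: $2,739.45 × 0.0672 = $184.09
State unemployment insurance (employee share): $2,994.26 × 0.0025 = $7.49
OASDI: $2,994.26 × 0.05 = $149.71
Group life insurance premium: $18.27
Total deductions = $254.81 + $313.67 + $104.65 + $184.09 + $7.49 + $149.71 + $18.27 = $1,032.69
Net pay = $2,994.26 − $1,032.69 = $1,961.57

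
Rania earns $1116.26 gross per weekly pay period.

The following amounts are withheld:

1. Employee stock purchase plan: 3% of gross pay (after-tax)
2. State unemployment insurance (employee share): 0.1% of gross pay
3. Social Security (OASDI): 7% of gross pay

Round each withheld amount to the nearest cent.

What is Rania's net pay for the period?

State unemployment insurance (employee share): $1116.26 × 0.001 = $1.12
Social Security (OASDI): $1116.26 × 0.07 = $78.14
Employee stock purchase plan: $1116.26 × 0.03 = $33.49
Total deductions = $1.12 + $78.14 + $33.49 = $112.75
Net pay = $1116.26 − $112.75 = $1003.51

$1003.51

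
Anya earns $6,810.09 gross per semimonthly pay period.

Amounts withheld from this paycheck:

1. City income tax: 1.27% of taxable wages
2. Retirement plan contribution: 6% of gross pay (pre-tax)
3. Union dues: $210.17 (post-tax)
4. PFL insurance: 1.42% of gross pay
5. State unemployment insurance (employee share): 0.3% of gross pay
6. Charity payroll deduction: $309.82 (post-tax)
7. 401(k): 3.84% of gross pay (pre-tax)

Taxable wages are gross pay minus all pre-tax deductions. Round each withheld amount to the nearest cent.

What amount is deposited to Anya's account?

401(k): $6,810.09 × 0.0384 = $261.51
Retirement plan contribution: $6,810.09 × 0.06 = $408.61
Pre-tax total = $261.51 + $408.61 = $670.12
Taxable wages = $6,810.09 − $670.12 = $6,139.97
City income tax: $6,139.97 × 0.0127 = $77.98
PFL insurance: $6,810.09 × 0.0142 = $96.70
State unemployment insurance (employee share): $6,810.09 × 0.003 = $20.43
Charity payroll deduction: $309.82
Union dues: $210.17
Total deductions = $261.51 + $408.61 + $77.98 + $96.70 + $20.43 + $309.82 + $210.17 = $1,385.22
Net pay = $6,810.09 − $1,385.22 = $5,424.87

$5,424.87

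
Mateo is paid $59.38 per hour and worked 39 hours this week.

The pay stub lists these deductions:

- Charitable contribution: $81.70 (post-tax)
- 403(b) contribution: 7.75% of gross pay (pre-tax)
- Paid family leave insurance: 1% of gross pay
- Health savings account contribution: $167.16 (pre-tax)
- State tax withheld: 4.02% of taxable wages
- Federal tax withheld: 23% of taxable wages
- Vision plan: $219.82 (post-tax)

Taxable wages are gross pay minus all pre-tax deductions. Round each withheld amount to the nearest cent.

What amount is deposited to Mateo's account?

Gross pay: 39 × $59.38 = $2,315.82
Health savings account contribution: $167.16
403(b) contribution: $2,315.82 × 0.0775 = $179.48
Pre-tax total = $167.16 + $179.48 = $346.64
Taxable wages = $2,315.82 − $346.64 = $1,969.18
Federal tax withheld: $1,969.18 × 0.23 = $452.91
State tax withheld: $1,969.18 × 0.0402 = $79.16
Paid family leave insurance: $2,315.82 × 0.01 = $23.16
Vision plan: $219.82
Charitable contribution: $81.70
Total deductions = $167.16 + $179.48 + $452.91 + $79.16 + $23.16 + $219.82 + $81.70 = $1,203.39
Net pay = $2,315.82 − $1,203.39 = $1,112.43

$1,112.43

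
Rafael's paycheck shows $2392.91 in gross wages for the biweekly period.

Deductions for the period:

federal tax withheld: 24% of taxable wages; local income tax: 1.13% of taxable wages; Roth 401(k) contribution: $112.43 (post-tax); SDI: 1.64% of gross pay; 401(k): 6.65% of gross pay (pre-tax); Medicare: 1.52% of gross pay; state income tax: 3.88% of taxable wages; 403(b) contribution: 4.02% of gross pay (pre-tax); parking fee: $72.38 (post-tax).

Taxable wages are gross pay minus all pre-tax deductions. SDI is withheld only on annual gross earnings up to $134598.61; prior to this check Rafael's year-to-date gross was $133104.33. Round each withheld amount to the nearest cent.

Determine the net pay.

$1271.79

403(b) contribution: $2392.91 × 0.0402 = $96.19
401(k): $2392.91 × 0.0665 = $159.13
Pre-tax total = $96.19 + $159.13 = $255.32
Taxable wages = $2392.91 − $255.32 = $2137.59
Federal tax withheld: $2137.59 × 0.24 = $513.02
Local income tax: $2137.59 × 0.0113 = $24.15
State income tax: $2137.59 × 0.0388 = $82.94
Medicare: $2392.91 × 0.0152 = $36.37
SDI: only $134598.61 − $133104.33 = $1494.28 of this check is subject → $1494.28 × 0.0164 = $24.51
Roth 401(k) contribution: $112.43
Parking fee: $72.38
Total deductions = $96.19 + $159.13 + $513.02 + $24.15 + $82.94 + $36.37 + $24.51 + $112.43 + $72.38 = $1121.12
Net pay = $2392.91 − $1121.12 = $1271.79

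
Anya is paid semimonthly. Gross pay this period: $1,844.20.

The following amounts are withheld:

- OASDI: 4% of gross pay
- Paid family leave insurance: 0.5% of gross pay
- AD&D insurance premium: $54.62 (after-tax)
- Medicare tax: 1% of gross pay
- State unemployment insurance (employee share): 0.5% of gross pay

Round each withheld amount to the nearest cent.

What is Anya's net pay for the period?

$1,678.93

State unemployment insurance (employee share): $1,844.20 × 0.005 = $9.22
OASDI: $1,844.20 × 0.04 = $73.77
Medicare tax: $1,844.20 × 0.01 = $18.44
Paid family leave insurance: $1,844.20 × 0.005 = $9.22
AD&D insurance premium: $54.62
Total deductions = $9.22 + $73.77 + $18.44 + $9.22 + $54.62 = $165.27
Net pay = $1,844.20 − $165.27 = $1,678.93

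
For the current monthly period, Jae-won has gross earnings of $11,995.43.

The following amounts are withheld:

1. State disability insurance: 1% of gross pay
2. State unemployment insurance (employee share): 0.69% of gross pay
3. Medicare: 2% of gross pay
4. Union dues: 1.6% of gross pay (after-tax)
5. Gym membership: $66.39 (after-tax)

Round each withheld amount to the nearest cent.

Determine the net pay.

$11,294.48

State disability insurance: $11,995.43 × 0.01 = $119.95
Medicare: $11,995.43 × 0.02 = $239.91
State unemployment insurance (employee share): $11,995.43 × 0.0069 = $82.77
Gym membership: $66.39
Union dues: $11,995.43 × 0.016 = $191.93
Total deductions = $119.95 + $239.91 + $82.77 + $66.39 + $191.93 = $700.95
Net pay = $11,995.43 − $700.95 = $11,294.48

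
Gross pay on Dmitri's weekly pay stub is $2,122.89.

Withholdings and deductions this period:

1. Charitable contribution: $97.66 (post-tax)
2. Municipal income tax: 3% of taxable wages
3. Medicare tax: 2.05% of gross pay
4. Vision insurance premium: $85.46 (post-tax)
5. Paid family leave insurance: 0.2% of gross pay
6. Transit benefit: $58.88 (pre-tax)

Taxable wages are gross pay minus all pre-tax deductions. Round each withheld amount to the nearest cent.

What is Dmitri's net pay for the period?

$1,771.20

Transit benefit: $58.88
Taxable wages = $2,122.89 − $58.88 = $2,064.01
Municipal income tax: $2,064.01 × 0.03 = $61.92
Paid family leave insurance: $2,122.89 × 0.002 = $4.25
Medicare tax: $2,122.89 × 0.0205 = $43.52
Vision insurance premium: $85.46
Charitable contribution: $97.66
Total deductions = $58.88 + $61.92 + $4.25 + $43.52 + $85.46 + $97.66 = $351.69
Net pay = $2,122.89 − $351.69 = $1,771.20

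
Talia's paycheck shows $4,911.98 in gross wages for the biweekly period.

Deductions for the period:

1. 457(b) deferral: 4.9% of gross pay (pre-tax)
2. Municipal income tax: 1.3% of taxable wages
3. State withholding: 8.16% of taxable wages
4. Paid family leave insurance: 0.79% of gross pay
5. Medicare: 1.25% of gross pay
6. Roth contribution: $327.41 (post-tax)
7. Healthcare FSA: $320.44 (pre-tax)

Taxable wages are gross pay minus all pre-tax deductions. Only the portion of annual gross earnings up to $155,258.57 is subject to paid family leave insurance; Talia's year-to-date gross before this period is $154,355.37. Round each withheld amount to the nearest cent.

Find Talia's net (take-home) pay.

Healthcare FSA: $320.44
457(b) deferral: $4,911.98 × 0.049 = $240.69
Pre-tax total = $320.44 + $240.69 = $561.13
Taxable wages = $4,911.98 − $561.13 = $4,350.85
State withholding: $4,350.85 × 0.0816 = $355.03
Municipal income tax: $4,350.85 × 0.013 = $56.56
Medicare: $4,911.98 × 0.0125 = $61.40
Paid family leave insurance: only $155,258.57 − $154,355.37 = $903.20 of this check is subject → $903.20 × 0.0079 = $7.14
Roth contribution: $327.41
Total deductions = $320.44 + $240.69 + $355.03 + $56.56 + $61.40 + $7.14 + $327.41 = $1,368.67
Net pay = $4,911.98 − $1,368.67 = $3,543.31

$3,543.31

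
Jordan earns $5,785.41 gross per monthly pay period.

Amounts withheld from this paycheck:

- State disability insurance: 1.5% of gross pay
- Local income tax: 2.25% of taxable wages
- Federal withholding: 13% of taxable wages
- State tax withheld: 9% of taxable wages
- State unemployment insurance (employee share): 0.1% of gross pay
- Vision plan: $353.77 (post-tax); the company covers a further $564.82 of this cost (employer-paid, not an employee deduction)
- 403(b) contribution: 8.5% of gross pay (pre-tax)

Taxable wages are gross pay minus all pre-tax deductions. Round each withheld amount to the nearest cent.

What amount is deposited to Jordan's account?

$3,563.60

403(b) contribution: $5,785.41 × 0.085 = $491.76
Taxable wages = $5,785.41 − $491.76 = $5,293.65
Federal withholding: $5,293.65 × 0.13 = $688.17
State tax withheld: $5,293.65 × 0.09 = $476.43
Local income tax: $5,293.65 × 0.0225 = $119.11
State disability insurance: $5,785.41 × 0.015 = $86.78
State unemployment insurance (employee share): $5,785.41 × 0.001 = $5.79
Vision plan: $353.77
(Employer's $564.82 toward vision plan is not withheld from the employee.)
Total deductions = $491.76 + $688.17 + $476.43 + $119.11 + $86.78 + $5.79 + $353.77 = $2,221.81
Net pay = $5,785.41 − $2,221.81 = $3,563.60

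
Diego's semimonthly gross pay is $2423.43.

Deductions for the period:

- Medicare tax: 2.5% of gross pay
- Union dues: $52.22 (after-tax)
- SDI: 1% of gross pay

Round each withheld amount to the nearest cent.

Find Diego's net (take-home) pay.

Medicare tax: $2423.43 × 0.025 = $60.59
SDI: $2423.43 × 0.01 = $24.23
Union dues: $52.22
Total deductions = $60.59 + $24.23 + $52.22 = $137.04
Net pay = $2423.43 − $137.04 = $2286.39

$2286.39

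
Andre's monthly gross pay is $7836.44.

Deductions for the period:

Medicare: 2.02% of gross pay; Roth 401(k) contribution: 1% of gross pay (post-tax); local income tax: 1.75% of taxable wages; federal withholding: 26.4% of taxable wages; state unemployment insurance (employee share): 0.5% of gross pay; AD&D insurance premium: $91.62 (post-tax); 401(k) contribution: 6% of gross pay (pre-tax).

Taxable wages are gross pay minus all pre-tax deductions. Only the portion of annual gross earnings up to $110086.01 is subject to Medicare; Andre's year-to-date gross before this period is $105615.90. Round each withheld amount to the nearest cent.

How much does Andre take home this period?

$4993.19

401(k) contribution: $7836.44 × 0.06 = $470.19
Taxable wages = $7836.44 − $470.19 = $7366.25
Local income tax: $7366.25 × 0.0175 = $128.91
Federal withholding: $7366.25 × 0.264 = $1944.69
State unemployment insurance (employee share): $7836.44 × 0.005 = $39.18
Medicare: only $110086.01 − $105615.90 = $4470.11 of this check is subject → $4470.11 × 0.0202 = $90.30
Roth 401(k) contribution: $7836.44 × 0.01 = $78.36
AD&D insurance premium: $91.62
Total deductions = $470.19 + $128.91 + $1944.69 + $39.18 + $90.30 + $78.36 + $91.62 = $2843.25
Net pay = $7836.44 − $2843.25 = $4993.19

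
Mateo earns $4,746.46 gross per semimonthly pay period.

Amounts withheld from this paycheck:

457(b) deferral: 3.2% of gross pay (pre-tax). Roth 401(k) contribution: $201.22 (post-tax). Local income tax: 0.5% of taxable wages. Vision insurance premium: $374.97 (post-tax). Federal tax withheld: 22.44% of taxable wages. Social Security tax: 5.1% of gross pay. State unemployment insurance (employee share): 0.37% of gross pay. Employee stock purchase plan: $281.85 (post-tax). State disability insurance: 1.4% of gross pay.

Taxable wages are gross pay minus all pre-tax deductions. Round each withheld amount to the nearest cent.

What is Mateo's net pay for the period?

457(b) deferral: $4,746.46 × 0.032 = $151.89
Taxable wages = $4,746.46 − $151.89 = $4,594.57
Local income tax: $4,594.57 × 0.005 = $22.97
Federal tax withheld: $4,594.57 × 0.2244 = $1,031.02
State unemployment insurance (employee share): $4,746.46 × 0.0037 = $17.56
Social Security tax: $4,746.46 × 0.051 = $242.07
State disability insurance: $4,746.46 × 0.014 = $66.45
Roth 401(k) contribution: $201.22
Vision insurance premium: $374.97
Employee stock purchase plan: $281.85
Total deductions = $151.89 + $22.97 + $1,031.02 + $17.56 + $242.07 + $66.45 + $201.22 + $374.97 + $281.85 = $2,390.00
Net pay = $4,746.46 − $2,390.00 = $2,356.46

$2,356.46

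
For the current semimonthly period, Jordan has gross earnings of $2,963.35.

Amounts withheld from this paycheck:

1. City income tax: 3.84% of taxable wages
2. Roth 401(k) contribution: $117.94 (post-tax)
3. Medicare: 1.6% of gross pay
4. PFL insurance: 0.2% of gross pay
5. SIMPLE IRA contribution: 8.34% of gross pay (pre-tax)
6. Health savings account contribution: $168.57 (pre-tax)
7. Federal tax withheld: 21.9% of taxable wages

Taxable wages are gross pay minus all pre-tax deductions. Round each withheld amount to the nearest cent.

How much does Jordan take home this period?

$1,720.60

Health savings account contribution: $168.57
SIMPLE IRA contribution: $2,963.35 × 0.0834 = $247.14
Pre-tax total = $168.57 + $247.14 = $415.71
Taxable wages = $2,963.35 − $415.71 = $2,547.64
Federal tax withheld: $2,547.64 × 0.219 = $557.93
City income tax: $2,547.64 × 0.0384 = $97.83
Medicare: $2,963.35 × 0.016 = $47.41
PFL insurance: $2,963.35 × 0.002 = $5.93
Roth 401(k) contribution: $117.94
Total deductions = $168.57 + $247.14 + $557.93 + $97.83 + $47.41 + $5.93 + $117.94 = $1,242.75
Net pay = $2,963.35 − $1,242.75 = $1,720.60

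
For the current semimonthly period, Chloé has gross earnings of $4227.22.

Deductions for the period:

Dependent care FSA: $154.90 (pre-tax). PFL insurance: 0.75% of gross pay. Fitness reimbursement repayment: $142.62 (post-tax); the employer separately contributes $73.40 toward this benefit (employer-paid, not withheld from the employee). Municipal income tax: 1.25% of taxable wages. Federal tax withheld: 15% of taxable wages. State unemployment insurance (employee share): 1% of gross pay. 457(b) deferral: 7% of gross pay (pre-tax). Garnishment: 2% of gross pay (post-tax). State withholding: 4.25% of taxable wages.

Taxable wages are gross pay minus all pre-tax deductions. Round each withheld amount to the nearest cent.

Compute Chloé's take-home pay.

457(b) deferral: $4227.22 × 0.07 = $295.91
Dependent care FSA: $154.90
Pre-tax total = $295.91 + $154.90 = $450.81
Taxable wages = $4227.22 − $450.81 = $3776.41
State withholding: $3776.41 × 0.0425 = $160.50
Federal tax withheld: $3776.41 × 0.15 = $566.46
Municipal income tax: $3776.41 × 0.0125 = $47.21
State unemployment insurance (employee share): $4227.22 × 0.01 = $42.27
PFL insurance: $4227.22 × 0.0075 = $31.70
Garnishment: $4227.22 × 0.02 = $84.54
Fitness reimbursement repayment: $142.62
(Employer's $73.40 toward fitness reimbursement repayment is not withheld from the employee.)
Total deductions = $295.91 + $154.90 + $160.50 + $566.46 + $47.21 + $42.27 + $31.70 + $84.54 + $142.62 = $1526.11
Net pay = $4227.22 − $1526.11 = $2701.11

$2701.11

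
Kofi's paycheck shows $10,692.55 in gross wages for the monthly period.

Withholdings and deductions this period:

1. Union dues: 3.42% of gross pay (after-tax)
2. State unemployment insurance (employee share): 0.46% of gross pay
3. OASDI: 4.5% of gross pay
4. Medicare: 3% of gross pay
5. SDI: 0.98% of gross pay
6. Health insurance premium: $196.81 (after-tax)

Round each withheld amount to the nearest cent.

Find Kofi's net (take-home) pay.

Medicare: $10,692.55 × 0.03 = $320.78
OASDI: $10,692.55 × 0.045 = $481.16
SDI: $10,692.55 × 0.0098 = $104.79
State unemployment insurance (employee share): $10,692.55 × 0.0046 = $49.19
Union dues: $10,692.55 × 0.0342 = $365.69
Health insurance premium: $196.81
Total deductions = $320.78 + $481.16 + $104.79 + $49.19 + $365.69 + $196.81 = $1,518.42
Net pay = $10,692.55 − $1,518.42 = $9,174.13

$9,174.13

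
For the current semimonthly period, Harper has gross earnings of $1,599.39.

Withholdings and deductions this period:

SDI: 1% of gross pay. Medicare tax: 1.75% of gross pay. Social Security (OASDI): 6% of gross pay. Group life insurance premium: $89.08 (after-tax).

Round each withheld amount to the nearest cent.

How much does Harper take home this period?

$1,370.37

Medicare tax: $1,599.39 × 0.0175 = $27.99
Social Security (OASDI): $1,599.39 × 0.06 = $95.96
SDI: $1,599.39 × 0.01 = $15.99
Group life insurance premium: $89.08
Total deductions = $27.99 + $95.96 + $15.99 + $89.08 = $229.02
Net pay = $1,599.39 − $229.02 = $1,370.37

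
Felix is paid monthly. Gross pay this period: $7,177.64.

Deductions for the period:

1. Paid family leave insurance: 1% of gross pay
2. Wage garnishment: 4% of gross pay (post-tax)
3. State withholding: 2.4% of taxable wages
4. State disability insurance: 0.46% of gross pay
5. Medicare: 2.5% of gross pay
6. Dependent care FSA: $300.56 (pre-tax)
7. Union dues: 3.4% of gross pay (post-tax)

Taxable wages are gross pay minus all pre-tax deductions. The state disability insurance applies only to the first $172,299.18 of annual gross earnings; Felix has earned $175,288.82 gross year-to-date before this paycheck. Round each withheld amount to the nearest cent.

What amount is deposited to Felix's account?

Dependent care FSA: $300.56
Taxable wages = $7,177.64 − $300.56 = $6,877.08
State withholding: $6,877.08 × 0.024 = $165.05
Medicare: $7,177.64 × 0.025 = $179.44
State disability insurance: annual cap $172,299.18 already reached (YTD $175,288.82), so $0.00
Paid family leave insurance: $7,177.64 × 0.01 = $71.78
Union dues: $7,177.64 × 0.034 = $244.04
Wage garnishment: $7,177.64 × 0.04 = $287.11
Total deductions = $300.56 + $165.05 + $179.44 + $0.00 + $71.78 + $244.04 + $287.11 = $1,247.98
Net pay = $7,177.64 − $1,247.98 = $5,929.66

$5,929.66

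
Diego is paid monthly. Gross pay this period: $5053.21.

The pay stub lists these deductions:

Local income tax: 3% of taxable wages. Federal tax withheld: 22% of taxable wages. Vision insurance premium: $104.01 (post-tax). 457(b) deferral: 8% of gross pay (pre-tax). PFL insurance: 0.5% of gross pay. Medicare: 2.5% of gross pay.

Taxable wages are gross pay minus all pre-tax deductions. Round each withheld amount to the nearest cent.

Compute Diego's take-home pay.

457(b) deferral: $5053.21 × 0.08 = $404.26
Taxable wages = $5053.21 − $404.26 = $4648.95
Local income tax: $4648.95 × 0.03 = $139.47
Federal tax withheld: $4648.95 × 0.22 = $1022.77
Medicare: $5053.21 × 0.025 = $126.33
PFL insurance: $5053.21 × 0.005 = $25.27
Vision insurance premium: $104.01
Total deductions = $404.26 + $139.47 + $1022.77 + $126.33 + $25.27 + $104.01 = $1822.11
Net pay = $5053.21 − $1822.11 = $3231.10

$3231.10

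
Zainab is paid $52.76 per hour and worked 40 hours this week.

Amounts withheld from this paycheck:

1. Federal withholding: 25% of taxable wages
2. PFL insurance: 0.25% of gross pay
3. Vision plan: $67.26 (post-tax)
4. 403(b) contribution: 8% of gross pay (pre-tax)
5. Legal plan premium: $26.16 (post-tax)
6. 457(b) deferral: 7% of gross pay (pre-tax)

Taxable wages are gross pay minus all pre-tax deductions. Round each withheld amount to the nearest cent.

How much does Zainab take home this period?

Gross pay: 40 × $52.76 = $2,110.40
403(b) contribution: $2,110.40 × 0.08 = $168.83
457(b) deferral: $2,110.40 × 0.07 = $147.73
Pre-tax total = $168.83 + $147.73 = $316.56
Taxable wages = $2,110.40 − $316.56 = $1,793.84
Federal withholding: $1,793.84 × 0.25 = $448.46
PFL insurance: $2,110.40 × 0.0025 = $5.28
Vision plan: $67.26
Legal plan premium: $26.16
Total deductions = $168.83 + $147.73 + $448.46 + $5.28 + $67.26 + $26.16 = $863.72
Net pay = $2,110.40 − $863.72 = $1,246.68

$1,246.68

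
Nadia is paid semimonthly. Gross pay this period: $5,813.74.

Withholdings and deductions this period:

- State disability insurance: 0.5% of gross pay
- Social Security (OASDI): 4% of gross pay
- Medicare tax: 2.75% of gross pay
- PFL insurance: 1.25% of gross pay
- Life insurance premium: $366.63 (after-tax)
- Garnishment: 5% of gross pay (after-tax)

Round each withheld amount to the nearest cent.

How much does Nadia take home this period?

$4,662.25

State disability insurance: $5,813.74 × 0.005 = $29.07
Medicare tax: $5,813.74 × 0.0275 = $159.88
PFL insurance: $5,813.74 × 0.0125 = $72.67
Social Security (OASDI): $5,813.74 × 0.04 = $232.55
Garnishment: $5,813.74 × 0.05 = $290.69
Life insurance premium: $366.63
Total deductions = $29.07 + $159.88 + $72.67 + $232.55 + $290.69 + $366.63 = $1,151.49
Net pay = $5,813.74 − $1,151.49 = $4,662.25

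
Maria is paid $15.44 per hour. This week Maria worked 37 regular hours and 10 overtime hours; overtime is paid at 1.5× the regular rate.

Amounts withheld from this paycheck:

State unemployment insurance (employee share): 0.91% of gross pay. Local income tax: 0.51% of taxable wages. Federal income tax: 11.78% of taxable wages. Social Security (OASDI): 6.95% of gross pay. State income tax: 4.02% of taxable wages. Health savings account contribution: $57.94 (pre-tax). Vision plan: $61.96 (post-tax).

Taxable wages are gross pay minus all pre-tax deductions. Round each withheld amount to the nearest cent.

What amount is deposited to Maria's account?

$498.37

Regular pay: 37 × $15.44 = $571.28
Overtime pay: 10 × $15.44 × 1.5 = $231.60
Gross pay = $571.28 + $231.60 = $802.88
Health savings account contribution: $57.94
Taxable wages = $802.88 − $57.94 = $744.94
Federal income tax: $744.94 × 0.1178 = $87.75
State income tax: $744.94 × 0.0402 = $29.95
Local income tax: $744.94 × 0.0051 = $3.80
State unemployment insurance (employee share): $802.88 × 0.0091 = $7.31
Social Security (OASDI): $802.88 × 0.0695 = $55.80
Vision plan: $61.96
Total deductions = $57.94 + $87.75 + $29.95 + $3.80 + $7.31 + $55.80 + $61.96 = $304.51
Net pay = $802.88 − $304.51 = $498.37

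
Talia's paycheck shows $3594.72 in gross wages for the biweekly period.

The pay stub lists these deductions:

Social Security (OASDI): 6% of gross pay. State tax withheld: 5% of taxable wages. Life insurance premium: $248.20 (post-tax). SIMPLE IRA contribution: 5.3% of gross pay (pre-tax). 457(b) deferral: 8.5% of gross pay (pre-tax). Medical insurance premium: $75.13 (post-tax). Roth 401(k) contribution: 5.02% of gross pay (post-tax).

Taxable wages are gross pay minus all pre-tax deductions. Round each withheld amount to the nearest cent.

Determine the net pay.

SIMPLE IRA contribution: $3594.72 × 0.053 = $190.52
457(b) deferral: $3594.72 × 0.085 = $305.55
Pre-tax total = $190.52 + $305.55 = $496.07
Taxable wages = $3594.72 − $496.07 = $3098.65
State tax withheld: $3098.65 × 0.05 = $154.93
Social Security (OASDI): $3594.72 × 0.06 = $215.68
Roth 401(k) contribution: $3594.72 × 0.0502 = $180.45
Life insurance premium: $248.20
Medical insurance premium: $75.13
Total deductions = $190.52 + $305.55 + $154.93 + $215.68 + $180.45 + $248.20 + $75.13 = $1370.46
Net pay = $3594.72 − $1370.46 = $2224.26

$2224.26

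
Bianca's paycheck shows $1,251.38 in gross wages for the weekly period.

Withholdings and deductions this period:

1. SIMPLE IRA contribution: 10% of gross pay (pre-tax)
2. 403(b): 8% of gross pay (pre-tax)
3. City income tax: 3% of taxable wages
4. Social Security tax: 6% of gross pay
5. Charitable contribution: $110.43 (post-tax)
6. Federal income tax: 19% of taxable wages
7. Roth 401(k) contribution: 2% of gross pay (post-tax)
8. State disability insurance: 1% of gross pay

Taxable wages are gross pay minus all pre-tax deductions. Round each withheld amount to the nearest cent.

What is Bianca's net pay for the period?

403(b): $1,251.38 × 0.08 = $100.11
SIMPLE IRA contribution: $1,251.38 × 0.1 = $125.14
Pre-tax total = $100.11 + $125.14 = $225.25
Taxable wages = $1,251.38 − $225.25 = $1,026.13
Federal income tax: $1,026.13 × 0.19 = $194.96
City income tax: $1,026.13 × 0.03 = $30.78
State disability insurance: $1,251.38 × 0.01 = $12.51
Social Security tax: $1,251.38 × 0.06 = $75.08
Roth 401(k) contribution: $1,251.38 × 0.02 = $25.03
Charitable contribution: $110.43
Total deductions = $100.11 + $125.14 + $194.96 + $30.78 + $12.51 + $75.08 + $25.03 + $110.43 = $674.04
Net pay = $1,251.38 − $674.04 = $577.34

$577.34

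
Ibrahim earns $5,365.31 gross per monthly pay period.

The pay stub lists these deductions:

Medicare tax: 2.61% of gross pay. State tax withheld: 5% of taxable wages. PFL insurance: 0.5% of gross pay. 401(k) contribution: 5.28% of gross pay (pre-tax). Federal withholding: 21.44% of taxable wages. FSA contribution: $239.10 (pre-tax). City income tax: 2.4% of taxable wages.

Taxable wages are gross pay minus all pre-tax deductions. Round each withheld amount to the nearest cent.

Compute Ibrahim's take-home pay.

401(k) contribution: $5,365.31 × 0.0528 = $283.29
FSA contribution: $239.10
Pre-tax total = $283.29 + $239.10 = $522.39
Taxable wages = $5,365.31 − $522.39 = $4,842.92
City income tax: $4,842.92 × 0.024 = $116.23
State tax withheld: $4,842.92 × 0.05 = $242.15
Federal withholding: $4,842.92 × 0.2144 = $1,038.32
PFL insurance: $5,365.31 × 0.005 = $26.83
Medicare tax: $5,365.31 × 0.0261 = $140.03
Total deductions = $283.29 + $239.10 + $116.23 + $242.15 + $1,038.32 + $26.83 + $140.03 = $2,085.95
Net pay = $5,365.31 − $2,085.95 = $3,279.36

$3,279.36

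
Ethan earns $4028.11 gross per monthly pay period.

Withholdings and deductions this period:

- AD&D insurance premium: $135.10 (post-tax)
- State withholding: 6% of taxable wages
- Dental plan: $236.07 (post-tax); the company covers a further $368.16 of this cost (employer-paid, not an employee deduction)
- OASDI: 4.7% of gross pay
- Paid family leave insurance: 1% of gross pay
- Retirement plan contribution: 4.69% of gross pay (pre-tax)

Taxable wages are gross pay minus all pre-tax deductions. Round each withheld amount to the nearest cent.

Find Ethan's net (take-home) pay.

Retirement plan contribution: $4028.11 × 0.0469 = $188.92
Taxable wages = $4028.11 − $188.92 = $3839.19
State withholding: $3839.19 × 0.06 = $230.35
Paid family leave insurance: $4028.11 × 0.01 = $40.28
OASDI: $4028.11 × 0.047 = $189.32
Dental plan: $236.07
AD&D insurance premium: $135.10
(Employer's $368.16 toward dental plan is not withheld from the employee.)
Total deductions = $188.92 + $230.35 + $40.28 + $189.32 + $236.07 + $135.10 = $1020.04
Net pay = $4028.11 − $1020.04 = $3008.07

$3008.07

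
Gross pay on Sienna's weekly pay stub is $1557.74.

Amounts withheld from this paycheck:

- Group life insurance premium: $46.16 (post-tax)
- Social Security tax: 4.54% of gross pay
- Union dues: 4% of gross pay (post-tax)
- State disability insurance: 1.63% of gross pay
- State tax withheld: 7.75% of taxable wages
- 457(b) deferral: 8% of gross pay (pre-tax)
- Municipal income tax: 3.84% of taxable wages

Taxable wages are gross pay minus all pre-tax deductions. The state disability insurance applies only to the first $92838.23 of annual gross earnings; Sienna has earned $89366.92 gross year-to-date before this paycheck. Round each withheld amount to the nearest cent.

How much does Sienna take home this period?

$1062.44

457(b) deferral: $1557.74 × 0.08 = $124.62
Taxable wages = $1557.74 − $124.62 = $1433.12
State tax withheld: $1433.12 × 0.0775 = $111.07
Municipal income tax: $1433.12 × 0.0384 = $55.03
Social Security tax: $1557.74 × 0.0454 = $70.72
State disability insurance: cap not yet reached, full $1557.74 is subject → $1557.74 × 0.0163 = $25.39
Group life insurance premium: $46.16
Union dues: $1557.74 × 0.04 = $62.31
Total deductions = $124.62 + $111.07 + $55.03 + $70.72 + $25.39 + $46.16 + $62.31 = $495.30
Net pay = $1557.74 − $495.30 = $1062.44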